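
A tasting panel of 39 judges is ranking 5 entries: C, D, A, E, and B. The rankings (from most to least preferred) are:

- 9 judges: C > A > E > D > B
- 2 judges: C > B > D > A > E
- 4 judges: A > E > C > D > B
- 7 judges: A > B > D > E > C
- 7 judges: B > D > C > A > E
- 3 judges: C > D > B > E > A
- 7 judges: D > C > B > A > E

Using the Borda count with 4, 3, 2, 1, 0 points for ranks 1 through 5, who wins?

C: 9·4 + 2·4 + 4·2 + 7·0 + 7·2 + 3·4 + 7·3 = 99
D: 9·1 + 2·2 + 4·1 + 7·2 + 7·3 + 3·3 + 7·4 = 89
A: 9·3 + 2·1 + 4·4 + 7·4 + 7·1 + 3·0 + 7·1 = 87
E: 9·2 + 2·0 + 4·3 + 7·1 + 7·0 + 3·1 + 7·0 = 40
B: 9·0 + 2·3 + 4·0 + 7·3 + 7·4 + 3·2 + 7·2 = 75
C has the highest Borda score (99).

C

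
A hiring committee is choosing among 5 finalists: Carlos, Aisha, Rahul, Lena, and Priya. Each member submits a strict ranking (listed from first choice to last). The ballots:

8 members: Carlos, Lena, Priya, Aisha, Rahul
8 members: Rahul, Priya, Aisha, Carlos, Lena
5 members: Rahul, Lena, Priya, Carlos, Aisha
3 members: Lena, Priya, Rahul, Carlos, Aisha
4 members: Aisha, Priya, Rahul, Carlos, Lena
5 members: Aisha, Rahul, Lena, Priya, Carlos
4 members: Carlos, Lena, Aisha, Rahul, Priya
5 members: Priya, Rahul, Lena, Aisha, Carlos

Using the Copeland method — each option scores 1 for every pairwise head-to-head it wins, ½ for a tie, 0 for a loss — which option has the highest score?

Rahul

Carlos: beats Lena; loses to Aisha, Rahul, and Priya → score 1.
Aisha: beats Carlos; ties Rahul; loses to Lena and Priya → score 1.5.
Rahul: beats Carlos, Lena, and Priya; ties Aisha → score 3.5.
Lena: beats Aisha and Priya; loses to Carlos and Rahul → score 2.
Priya: beats Carlos and Aisha; loses to Rahul and Lena → score 2.
Rahul has the best pairwise record.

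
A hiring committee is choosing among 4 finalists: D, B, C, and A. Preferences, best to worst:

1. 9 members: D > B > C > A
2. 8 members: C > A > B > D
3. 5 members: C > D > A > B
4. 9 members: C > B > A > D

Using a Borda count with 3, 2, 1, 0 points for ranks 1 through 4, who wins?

C

D: 9·3 + 8·0 + 5·2 + 9·0 = 37
B: 9·2 + 8·1 + 5·0 + 9·2 = 44
C: 9·1 + 8·3 + 5·3 + 9·3 = 75
A: 9·0 + 8·2 + 5·1 + 9·1 = 30
C has the highest Borda score (75).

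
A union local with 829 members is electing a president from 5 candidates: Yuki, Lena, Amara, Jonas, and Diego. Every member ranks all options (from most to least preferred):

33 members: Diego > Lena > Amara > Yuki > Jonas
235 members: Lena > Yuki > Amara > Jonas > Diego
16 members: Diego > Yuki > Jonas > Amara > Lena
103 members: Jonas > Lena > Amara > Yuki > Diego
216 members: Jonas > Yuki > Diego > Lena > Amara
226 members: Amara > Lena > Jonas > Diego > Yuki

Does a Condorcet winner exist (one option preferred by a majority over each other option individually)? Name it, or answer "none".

Lena vs Yuki: 597–232 for Lena.
Lena vs Amara: 587–242 for Lena.
Lena vs Jonas: 494–335 for Lena.
Lena vs Diego: 564–265 for Lena.
Lena beats every other option head-to-head.

Lena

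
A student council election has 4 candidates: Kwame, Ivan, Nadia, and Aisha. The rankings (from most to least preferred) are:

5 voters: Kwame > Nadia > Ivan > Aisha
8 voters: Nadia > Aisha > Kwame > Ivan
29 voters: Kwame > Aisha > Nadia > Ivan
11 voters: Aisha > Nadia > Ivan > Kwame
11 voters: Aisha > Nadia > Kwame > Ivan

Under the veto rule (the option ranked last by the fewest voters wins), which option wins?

Last-place votes: Kwame 11, Ivan 48, Nadia 0, Aisha 5.
Nadia is ranked last by the fewest voters, so Nadia wins.

Nadia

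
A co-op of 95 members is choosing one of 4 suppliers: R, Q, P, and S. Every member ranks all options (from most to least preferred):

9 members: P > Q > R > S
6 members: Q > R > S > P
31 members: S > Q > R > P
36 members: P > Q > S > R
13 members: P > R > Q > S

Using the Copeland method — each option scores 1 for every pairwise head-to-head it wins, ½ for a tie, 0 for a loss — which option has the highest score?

R: loses to Q, P, and S → score 0.
Q: beats R and S; loses to P → score 2.
P: beats R, Q, and S → score 3.
S: beats R; loses to Q and P → score 1.
P has the best pairwise record.

P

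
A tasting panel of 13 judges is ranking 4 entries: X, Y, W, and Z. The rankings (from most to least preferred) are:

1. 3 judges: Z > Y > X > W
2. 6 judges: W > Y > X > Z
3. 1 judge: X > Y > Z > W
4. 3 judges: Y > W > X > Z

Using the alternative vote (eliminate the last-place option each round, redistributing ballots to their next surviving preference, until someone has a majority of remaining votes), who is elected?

Y

Round 1: X 1, Y 3, W 6, Z 3. Eliminate X.
Round 2: Y 4, W 6, Z 3. Eliminate Z.
Round 3: Y 7, W 6. Y has a majority.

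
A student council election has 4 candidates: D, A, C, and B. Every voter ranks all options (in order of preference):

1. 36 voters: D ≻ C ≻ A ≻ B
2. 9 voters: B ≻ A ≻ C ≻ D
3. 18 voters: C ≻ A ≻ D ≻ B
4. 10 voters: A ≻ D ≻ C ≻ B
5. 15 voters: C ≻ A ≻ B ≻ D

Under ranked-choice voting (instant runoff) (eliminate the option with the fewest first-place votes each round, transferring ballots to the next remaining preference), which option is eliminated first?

B

Round 1: D 36, A 10, C 33, B 9. Eliminate B.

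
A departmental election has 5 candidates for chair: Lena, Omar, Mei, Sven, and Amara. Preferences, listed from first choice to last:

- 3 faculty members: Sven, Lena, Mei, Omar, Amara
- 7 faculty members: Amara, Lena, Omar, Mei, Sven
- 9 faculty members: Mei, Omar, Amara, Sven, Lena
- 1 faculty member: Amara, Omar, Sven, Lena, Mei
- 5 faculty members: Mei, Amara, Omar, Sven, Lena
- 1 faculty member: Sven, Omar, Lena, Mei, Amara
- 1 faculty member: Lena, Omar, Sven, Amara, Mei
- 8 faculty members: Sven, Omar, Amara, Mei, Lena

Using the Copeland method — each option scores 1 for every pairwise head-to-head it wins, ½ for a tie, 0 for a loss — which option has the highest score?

Omar

Lena: loses to Omar, Mei, Sven, and Amara → score 0.
Omar: beats Lena, Mei, Sven, and Amara → score 4.
Mei: beats Lena, Sven, and Amara; loses to Omar → score 3.
Sven: beats Lena; loses to Omar, Mei, and Amara → score 1.
Amara: beats Lena and Sven; loses to Omar and Mei → score 2.
Omar has the best pairwise record.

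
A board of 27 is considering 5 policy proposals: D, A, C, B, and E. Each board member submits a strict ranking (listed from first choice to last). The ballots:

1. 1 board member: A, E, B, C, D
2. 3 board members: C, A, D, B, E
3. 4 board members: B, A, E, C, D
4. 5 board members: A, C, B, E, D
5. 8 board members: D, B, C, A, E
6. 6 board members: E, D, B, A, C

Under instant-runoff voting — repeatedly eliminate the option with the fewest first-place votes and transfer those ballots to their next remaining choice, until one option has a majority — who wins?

D

Round 1: D 8, A 6, C 3, B 4, E 6. Eliminate C.
Round 2: D 8, A 9, B 4, E 6. Eliminate B.
Round 3: D 8, A 13, E 6. Eliminate E.
Round 4: D 14, A 13. D has a majority.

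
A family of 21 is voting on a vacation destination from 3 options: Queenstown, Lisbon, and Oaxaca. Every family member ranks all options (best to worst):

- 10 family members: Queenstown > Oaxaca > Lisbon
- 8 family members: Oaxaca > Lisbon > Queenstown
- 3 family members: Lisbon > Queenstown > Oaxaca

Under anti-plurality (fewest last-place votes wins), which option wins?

Oaxaca

Last-place votes: Queenstown 8, Lisbon 10, Oaxaca 3.
Oaxaca is ranked last by the fewest voters, so Oaxaca wins.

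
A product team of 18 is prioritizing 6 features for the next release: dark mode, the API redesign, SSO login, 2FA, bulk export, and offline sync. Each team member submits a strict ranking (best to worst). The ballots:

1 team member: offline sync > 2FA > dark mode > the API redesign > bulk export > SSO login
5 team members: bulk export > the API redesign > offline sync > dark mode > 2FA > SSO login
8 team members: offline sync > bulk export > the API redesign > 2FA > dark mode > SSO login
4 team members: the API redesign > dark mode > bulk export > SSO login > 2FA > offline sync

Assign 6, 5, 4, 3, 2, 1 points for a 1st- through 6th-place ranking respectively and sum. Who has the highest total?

dark mode: 1·4 + 5·3 + 8·2 + 4·5 = 55
the API redesign: 1·3 + 5·5 + 8·4 + 4·6 = 84
SSO login: 1·1 + 5·1 + 8·1 + 4·3 = 26
2FA: 1·5 + 5·2 + 8·3 + 4·2 = 47
bulk export: 1·2 + 5·6 + 8·5 + 4·4 = 88
offline sync: 1·6 + 5·4 + 8·6 + 4·1 = 78
bulk export has the highest Borda score (88).

bulk export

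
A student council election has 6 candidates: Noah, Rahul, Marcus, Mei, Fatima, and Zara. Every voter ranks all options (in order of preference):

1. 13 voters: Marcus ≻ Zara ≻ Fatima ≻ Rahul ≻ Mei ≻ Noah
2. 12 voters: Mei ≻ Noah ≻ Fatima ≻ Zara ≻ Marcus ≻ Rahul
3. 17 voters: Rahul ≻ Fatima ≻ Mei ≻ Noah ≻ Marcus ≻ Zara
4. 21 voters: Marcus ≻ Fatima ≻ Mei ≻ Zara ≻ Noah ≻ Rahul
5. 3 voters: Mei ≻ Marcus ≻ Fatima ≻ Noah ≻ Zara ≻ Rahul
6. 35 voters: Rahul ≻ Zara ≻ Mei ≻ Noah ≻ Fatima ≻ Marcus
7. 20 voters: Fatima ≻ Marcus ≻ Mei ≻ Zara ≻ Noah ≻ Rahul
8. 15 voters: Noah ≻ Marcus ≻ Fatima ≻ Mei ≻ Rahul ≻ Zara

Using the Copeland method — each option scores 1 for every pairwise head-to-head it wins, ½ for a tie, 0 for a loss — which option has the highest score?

Fatima

Noah: beats Rahul and Marcus; loses to Mei, Fatima, and Zara → score 2.
Rahul: loses to Noah, Marcus, Mei, Fatima, and Zara → score 0.
Marcus: beats Rahul, Mei, and Zara; loses to Noah and Fatima → score 3.
Mei: beats Noah, Rahul, and Zara; loses to Marcus and Fatima → score 3.
Fatima: beats Noah, Rahul, Marcus, Mei, and Zara → score 5.
Zara: beats Noah and Rahul; loses to Marcus, Mei, and Fatima → score 2.
Fatima has the best pairwise record.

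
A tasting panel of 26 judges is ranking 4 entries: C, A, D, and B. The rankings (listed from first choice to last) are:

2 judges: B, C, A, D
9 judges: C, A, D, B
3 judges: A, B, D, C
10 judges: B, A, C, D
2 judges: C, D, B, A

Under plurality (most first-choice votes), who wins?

B

First-place votes: C 11, A 3, D 0, B 12.
B has the most first-place votes.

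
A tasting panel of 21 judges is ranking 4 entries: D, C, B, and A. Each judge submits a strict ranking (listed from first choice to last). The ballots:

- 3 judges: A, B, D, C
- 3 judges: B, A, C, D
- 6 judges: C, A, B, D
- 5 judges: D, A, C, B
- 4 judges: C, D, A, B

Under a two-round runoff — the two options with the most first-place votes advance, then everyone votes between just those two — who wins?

C

Round 1 first-place votes: D 5, C 10, B 3, A 3.
C and D advance.
Runoff: C is preferred to D by 13 voters; D by 8.
C wins the runoff.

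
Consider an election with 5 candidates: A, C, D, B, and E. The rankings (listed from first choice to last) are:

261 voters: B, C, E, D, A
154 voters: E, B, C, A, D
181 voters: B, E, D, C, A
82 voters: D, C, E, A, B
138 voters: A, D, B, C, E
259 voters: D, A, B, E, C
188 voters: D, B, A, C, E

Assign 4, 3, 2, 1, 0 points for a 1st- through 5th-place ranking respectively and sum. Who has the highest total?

A: 261·0 + 154·1 + 181·0 + 82·1 + 138·4 + 259·3 + 188·2 = 1941
C: 261·3 + 154·2 + 181·1 + 82·3 + 138·1 + 259·0 + 188·1 = 1844
D: 261·1 + 154·0 + 181·2 + 82·4 + 138·3 + 259·4 + 188·4 = 3153
B: 261·4 + 154·3 + 181·4 + 82·0 + 138·2 + 259·2 + 188·3 = 3588
E: 261·2 + 154·4 + 181·3 + 82·2 + 138·0 + 259·1 + 188·0 = 2104
B has the highest Borda score (3588).

B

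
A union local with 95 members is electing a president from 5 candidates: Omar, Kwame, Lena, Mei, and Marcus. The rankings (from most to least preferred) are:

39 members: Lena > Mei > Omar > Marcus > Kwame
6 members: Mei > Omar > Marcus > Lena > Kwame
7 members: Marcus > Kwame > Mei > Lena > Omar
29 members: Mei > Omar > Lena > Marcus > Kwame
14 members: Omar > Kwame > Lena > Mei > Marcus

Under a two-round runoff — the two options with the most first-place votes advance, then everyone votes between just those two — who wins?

Round 1 first-place votes: Omar 14, Kwame 0, Lena 39, Mei 35, Marcus 7.
Lena and Mei advance.
Runoff: Lena is preferred to Mei by 53 voters; Mei by 42.
Lena wins the runoff.

Lena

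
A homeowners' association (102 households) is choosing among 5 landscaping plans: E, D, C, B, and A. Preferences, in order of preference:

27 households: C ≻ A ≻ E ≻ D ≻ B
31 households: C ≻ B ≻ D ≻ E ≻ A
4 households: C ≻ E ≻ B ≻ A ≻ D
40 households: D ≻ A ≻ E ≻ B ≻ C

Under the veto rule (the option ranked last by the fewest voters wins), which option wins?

Last-place votes: E 0, D 4, C 40, B 27, A 31.
E is ranked last by the fewest voters, so E wins.

E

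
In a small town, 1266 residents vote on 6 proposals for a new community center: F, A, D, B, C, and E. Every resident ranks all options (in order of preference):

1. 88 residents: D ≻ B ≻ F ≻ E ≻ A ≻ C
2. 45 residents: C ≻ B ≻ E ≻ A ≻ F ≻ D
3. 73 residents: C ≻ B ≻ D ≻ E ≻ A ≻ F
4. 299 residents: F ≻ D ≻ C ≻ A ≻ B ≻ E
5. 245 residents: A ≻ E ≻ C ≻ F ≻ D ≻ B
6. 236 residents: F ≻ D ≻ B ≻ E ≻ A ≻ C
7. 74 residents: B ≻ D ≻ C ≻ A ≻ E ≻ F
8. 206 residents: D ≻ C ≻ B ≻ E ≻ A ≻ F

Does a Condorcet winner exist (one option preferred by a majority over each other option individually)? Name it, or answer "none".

none

Checking pairwise contests:
A beats F 643–623.
D beats A 976–290.
F beats D 825–441.
F beats B 780–486.
D beats C 903–363.
D beats E 976–290.
Every option loses at least one head-to-head, so there is no Condorcet winner.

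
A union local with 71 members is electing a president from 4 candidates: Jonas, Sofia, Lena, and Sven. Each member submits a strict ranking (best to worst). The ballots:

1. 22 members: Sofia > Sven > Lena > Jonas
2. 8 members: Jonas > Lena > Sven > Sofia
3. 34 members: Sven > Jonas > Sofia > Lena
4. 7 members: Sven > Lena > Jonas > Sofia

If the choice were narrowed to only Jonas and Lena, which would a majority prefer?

Voters preferring Jonas to Lena: 42; preferring Lena to Jonas: 29.
Jonas wins the head-to-head.

Jonas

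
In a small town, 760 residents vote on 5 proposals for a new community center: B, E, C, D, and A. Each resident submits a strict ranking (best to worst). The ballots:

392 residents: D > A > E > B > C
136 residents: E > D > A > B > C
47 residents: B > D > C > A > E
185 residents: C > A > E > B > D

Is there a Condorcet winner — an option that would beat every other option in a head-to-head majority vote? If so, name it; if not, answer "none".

D

D vs B: 528–232 for D.
D vs E: 439–321 for D.
D vs C: 575–185 for D.
D vs A: 575–185 for D.
D beats every other option head-to-head.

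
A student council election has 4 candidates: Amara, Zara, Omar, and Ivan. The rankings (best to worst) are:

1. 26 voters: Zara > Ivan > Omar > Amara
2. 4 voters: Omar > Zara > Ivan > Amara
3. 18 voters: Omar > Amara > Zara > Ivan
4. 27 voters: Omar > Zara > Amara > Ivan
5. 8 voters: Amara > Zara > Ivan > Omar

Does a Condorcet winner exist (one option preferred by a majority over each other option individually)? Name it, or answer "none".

Omar

Omar vs Amara: 75–8 for Omar.
Omar vs Zara: 49–34 for Omar.
Omar vs Ivan: 49–34 for Omar.
Omar beats every other option head-to-head.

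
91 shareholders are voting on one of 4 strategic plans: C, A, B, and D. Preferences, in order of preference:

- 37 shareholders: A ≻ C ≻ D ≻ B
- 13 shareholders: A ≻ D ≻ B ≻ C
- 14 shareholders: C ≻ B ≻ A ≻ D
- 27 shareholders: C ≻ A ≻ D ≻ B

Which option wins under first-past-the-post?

First-place votes: C 41, A 50, B 0, D 0.
A has the most first-place votes.

A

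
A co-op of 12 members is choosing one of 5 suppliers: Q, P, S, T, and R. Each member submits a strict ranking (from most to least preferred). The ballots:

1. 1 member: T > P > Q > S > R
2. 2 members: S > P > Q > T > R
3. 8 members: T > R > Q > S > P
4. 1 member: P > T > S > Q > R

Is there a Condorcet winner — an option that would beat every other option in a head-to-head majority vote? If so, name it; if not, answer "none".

T vs Q: 10–2 for T.
T vs P: 9–3 for T.
T vs S: 10–2 for T.
T vs R: 12–0 for T.
T beats every other option head-to-head.

T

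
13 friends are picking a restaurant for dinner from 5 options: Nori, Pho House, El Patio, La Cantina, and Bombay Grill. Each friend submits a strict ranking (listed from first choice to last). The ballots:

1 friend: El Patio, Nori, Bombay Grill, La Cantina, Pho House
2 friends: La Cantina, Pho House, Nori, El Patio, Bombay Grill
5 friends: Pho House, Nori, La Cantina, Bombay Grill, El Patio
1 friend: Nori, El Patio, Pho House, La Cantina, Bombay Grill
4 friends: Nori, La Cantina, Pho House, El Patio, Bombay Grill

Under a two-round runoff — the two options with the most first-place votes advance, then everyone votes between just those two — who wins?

Round 1 first-place votes: Nori 5, Pho House 5, El Patio 1, La Cantina 2, Bombay Grill 0.
Nori and Pho House advance.
Runoff: Nori is preferred to Pho House by 6 voters; Pho House by 7.
Pho House wins the runoff.

Pho House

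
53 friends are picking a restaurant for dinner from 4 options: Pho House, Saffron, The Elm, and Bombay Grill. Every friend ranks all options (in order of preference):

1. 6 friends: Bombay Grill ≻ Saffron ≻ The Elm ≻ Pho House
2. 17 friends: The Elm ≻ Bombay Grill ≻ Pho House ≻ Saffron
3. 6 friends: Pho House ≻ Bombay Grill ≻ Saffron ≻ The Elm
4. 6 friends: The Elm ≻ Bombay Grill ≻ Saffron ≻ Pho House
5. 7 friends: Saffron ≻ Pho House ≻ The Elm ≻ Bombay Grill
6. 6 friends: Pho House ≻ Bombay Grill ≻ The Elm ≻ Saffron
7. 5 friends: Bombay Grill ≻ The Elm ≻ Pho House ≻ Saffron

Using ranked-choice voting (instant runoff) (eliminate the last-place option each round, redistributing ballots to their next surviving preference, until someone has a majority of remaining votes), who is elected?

Round 1: Pho House 12, Saffron 7, The Elm 23, Bombay Grill 11. Eliminate Saffron.
Round 2: Pho House 19, The Elm 23, Bombay Grill 11. Eliminate Bombay Grill.
Round 3: Pho House 19, The Elm 34. The Elm has a majority.

The Elm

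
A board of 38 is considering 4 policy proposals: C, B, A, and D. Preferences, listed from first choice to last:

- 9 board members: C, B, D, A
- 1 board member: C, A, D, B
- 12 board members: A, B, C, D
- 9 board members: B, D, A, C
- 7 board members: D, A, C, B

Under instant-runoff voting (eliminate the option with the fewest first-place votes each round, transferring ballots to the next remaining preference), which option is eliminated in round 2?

B

Round 1: C 10, B 9, A 12, D 7. Eliminate D.
Round 2: C 10, B 9, A 19. Eliminate B.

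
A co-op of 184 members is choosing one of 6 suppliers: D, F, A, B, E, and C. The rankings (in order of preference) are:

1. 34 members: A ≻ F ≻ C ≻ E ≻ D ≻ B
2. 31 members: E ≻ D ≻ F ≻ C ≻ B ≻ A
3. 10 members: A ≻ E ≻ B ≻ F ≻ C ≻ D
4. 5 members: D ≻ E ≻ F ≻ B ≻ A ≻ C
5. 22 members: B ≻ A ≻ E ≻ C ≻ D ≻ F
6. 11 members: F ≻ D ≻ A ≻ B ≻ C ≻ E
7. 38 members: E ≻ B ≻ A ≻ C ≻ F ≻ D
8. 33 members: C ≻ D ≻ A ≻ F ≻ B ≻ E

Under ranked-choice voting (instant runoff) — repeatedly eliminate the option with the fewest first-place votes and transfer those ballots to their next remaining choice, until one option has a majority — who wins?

A

Round 1: D 5, F 11, A 44, B 22, E 69, C 33. Eliminate D.
Round 2: F 11, A 44, B 22, E 74, C 33. Eliminate F.
Round 3: A 55, B 22, E 74, C 33. Eliminate B.
Round 4: A 77, E 74, C 33. Eliminate C.
Round 5: A 110, E 74. A has a majority.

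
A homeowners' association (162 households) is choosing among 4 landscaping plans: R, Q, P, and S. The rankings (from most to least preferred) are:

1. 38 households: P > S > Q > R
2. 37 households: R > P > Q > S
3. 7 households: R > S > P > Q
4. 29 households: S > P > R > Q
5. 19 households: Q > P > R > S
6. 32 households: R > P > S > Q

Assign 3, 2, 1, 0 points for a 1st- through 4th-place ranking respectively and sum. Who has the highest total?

P

R: 38·0 + 37·3 + 7·3 + 29·1 + 19·1 + 32·3 = 276
Q: 38·1 + 37·1 + 7·0 + 29·0 + 19·3 + 32·0 = 132
P: 38·3 + 37·2 + 7·1 + 29·2 + 19·2 + 32·2 = 355
S: 38·2 + 37·0 + 7·2 + 29·3 + 19·0 + 32·1 = 209
P has the highest Borda score (355).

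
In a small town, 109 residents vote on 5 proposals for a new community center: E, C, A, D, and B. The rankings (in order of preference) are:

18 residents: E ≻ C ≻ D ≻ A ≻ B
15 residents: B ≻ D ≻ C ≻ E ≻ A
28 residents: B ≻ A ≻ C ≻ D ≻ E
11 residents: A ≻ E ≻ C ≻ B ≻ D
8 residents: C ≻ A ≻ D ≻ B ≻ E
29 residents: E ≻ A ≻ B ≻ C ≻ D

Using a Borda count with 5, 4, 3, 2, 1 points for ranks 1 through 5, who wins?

A

E: 18·5 + 15·2 + 28·1 + 11·4 + 8·1 + 29·5 = 345
C: 18·4 + 15·3 + 28·3 + 11·3 + 8·5 + 29·2 = 332
A: 18·2 + 15·1 + 28·4 + 11·5 + 8·4 + 29·4 = 366
D: 18·3 + 15·4 + 28·2 + 11·1 + 8·3 + 29·1 = 234
B: 18·1 + 15·5 + 28·5 + 11·2 + 8·2 + 29·3 = 358
A has the highest Borda score (366).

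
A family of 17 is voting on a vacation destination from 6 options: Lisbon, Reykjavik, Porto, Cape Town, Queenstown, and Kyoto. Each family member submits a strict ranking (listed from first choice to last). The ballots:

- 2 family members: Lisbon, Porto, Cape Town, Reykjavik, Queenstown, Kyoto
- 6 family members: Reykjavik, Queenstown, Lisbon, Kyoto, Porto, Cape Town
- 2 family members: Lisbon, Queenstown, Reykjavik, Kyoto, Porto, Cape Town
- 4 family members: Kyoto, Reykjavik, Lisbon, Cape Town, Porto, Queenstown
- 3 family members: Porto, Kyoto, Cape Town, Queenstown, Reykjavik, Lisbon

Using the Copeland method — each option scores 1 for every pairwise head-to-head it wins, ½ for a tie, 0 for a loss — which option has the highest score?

Lisbon: beats Porto, Cape Town, and Kyoto; loses to Reykjavik and Queenstown → score 3.
Reykjavik: beats Lisbon, Porto, Cape Town, Queenstown, and Kyoto → score 5.
Porto: beats Cape Town and Queenstown; loses to Lisbon, Reykjavik, and Kyoto → score 2.
Cape Town: beats Queenstown; loses to Lisbon, Reykjavik, Porto, and Kyoto → score 1.
Queenstown: beats Lisbon and Kyoto; loses to Reykjavik, Porto, and Cape Town → score 2.
Kyoto: beats Porto and Cape Town; loses to Lisbon, Reykjavik, and Queenstown → score 2.
Reykjavik has the best pairwise record.

Reykjavik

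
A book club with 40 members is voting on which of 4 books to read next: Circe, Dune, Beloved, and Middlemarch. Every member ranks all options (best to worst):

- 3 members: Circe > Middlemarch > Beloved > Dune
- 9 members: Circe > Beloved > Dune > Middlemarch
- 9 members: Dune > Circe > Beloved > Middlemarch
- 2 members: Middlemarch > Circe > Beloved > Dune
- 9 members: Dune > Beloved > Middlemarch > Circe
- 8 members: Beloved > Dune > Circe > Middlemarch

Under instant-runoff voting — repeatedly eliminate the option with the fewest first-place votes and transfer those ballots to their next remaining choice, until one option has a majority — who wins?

Dune

Round 1: Circe 12, Dune 18, Beloved 8, Middlemarch 2. Eliminate Middlemarch.
Round 2: Circe 14, Dune 18, Beloved 8. Eliminate Beloved.
Round 3: Circe 14, Dune 26. Dune has a majority.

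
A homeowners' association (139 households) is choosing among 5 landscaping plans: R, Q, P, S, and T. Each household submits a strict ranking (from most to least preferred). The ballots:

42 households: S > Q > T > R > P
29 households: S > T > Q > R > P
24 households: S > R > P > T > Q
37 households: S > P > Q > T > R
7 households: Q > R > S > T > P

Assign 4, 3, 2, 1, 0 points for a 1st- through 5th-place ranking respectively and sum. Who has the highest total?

R: 42·1 + 29·1 + 24·3 + 37·0 + 7·3 = 164
Q: 42·3 + 29·2 + 24·0 + 37·2 + 7·4 = 286
P: 42·0 + 29·0 + 24·2 + 37·3 + 7·0 = 159
S: 42·4 + 29·4 + 24·4 + 37·4 + 7·2 = 542
T: 42·2 + 29·3 + 24·1 + 37·1 + 7·1 = 239
S has the highest Borda score (542).

S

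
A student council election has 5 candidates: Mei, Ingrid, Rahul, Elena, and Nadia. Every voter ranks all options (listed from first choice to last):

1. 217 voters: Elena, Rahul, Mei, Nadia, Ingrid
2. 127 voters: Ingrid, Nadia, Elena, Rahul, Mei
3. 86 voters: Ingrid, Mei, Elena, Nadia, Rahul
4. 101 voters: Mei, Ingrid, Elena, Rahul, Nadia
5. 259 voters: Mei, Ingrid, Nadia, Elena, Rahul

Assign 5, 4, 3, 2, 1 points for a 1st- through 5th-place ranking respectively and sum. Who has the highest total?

Mei

Mei: 217·3 + 127·1 + 86·4 + 101·5 + 259·5 = 2922
Ingrid: 217·1 + 127·5 + 86·5 + 101·4 + 259·4 = 2722
Rahul: 217·4 + 127·2 + 86·1 + 101·2 + 259·1 = 1669
Elena: 217·5 + 127·3 + 86·3 + 101·3 + 259·2 = 2545
Nadia: 217·2 + 127·4 + 86·2 + 101·1 + 259·3 = 1992
Mei has the highest Borda score (2922).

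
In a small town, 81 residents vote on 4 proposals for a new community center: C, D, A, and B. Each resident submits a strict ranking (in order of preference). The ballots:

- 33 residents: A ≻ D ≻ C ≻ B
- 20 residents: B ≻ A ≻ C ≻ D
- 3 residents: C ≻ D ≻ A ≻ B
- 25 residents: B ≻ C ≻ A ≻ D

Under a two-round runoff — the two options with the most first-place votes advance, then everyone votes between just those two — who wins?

B

Round 1 first-place votes: C 3, D 0, A 33, B 45.
B and A advance.
Runoff: B is preferred to A by 45 voters; A by 36.
B wins the runoff.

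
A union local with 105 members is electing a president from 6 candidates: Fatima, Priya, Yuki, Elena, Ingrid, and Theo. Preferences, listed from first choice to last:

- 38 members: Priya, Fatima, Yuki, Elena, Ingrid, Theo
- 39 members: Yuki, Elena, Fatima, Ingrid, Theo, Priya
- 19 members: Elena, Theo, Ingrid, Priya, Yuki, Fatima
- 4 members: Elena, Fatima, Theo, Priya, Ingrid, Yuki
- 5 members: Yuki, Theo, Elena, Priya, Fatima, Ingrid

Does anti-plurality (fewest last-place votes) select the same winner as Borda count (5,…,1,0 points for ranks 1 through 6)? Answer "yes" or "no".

yes

Anti-plurality — last-place votes: Fatima 19, Priya 39, Yuki 4, Elena 0, Ingrid 5, Theo 38. Winner: Elena.
Borda — scores: Fatima 290, Priya 246, Yuki 353, Elena 362, Ingrid 177, Theo 147. Winner: Elena.
The two methods agree.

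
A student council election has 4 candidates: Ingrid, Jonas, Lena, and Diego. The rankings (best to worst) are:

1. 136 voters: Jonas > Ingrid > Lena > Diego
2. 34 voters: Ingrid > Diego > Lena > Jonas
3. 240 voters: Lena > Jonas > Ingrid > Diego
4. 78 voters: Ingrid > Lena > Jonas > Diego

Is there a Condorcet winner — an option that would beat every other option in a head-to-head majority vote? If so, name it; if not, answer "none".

none

Checking pairwise contests:
Jonas beats Ingrid 376–112.
Lena beats Jonas 352–136.
Ingrid beats Lena 248–240.
Ingrid beats Diego 488–0.
Every option loses at least one head-to-head, so there is no Condorcet winner.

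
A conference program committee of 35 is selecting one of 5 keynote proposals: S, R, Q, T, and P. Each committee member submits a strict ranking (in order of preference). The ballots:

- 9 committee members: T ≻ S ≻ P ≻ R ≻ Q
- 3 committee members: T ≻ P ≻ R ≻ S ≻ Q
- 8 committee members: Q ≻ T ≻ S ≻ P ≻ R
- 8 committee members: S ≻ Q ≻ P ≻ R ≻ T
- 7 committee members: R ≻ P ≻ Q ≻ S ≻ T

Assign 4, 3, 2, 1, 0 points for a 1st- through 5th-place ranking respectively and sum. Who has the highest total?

S

S: 9·3 + 3·1 + 8·2 + 8·4 + 7·1 = 85
R: 9·1 + 3·2 + 8·0 + 8·1 + 7·4 = 51
Q: 9·0 + 3·0 + 8·4 + 8·3 + 7·2 = 70
T: 9·4 + 3·4 + 8·3 + 8·0 + 7·0 = 72
P: 9·2 + 3·3 + 8·1 + 8·2 + 7·3 = 72
S has the highest Borda score (85).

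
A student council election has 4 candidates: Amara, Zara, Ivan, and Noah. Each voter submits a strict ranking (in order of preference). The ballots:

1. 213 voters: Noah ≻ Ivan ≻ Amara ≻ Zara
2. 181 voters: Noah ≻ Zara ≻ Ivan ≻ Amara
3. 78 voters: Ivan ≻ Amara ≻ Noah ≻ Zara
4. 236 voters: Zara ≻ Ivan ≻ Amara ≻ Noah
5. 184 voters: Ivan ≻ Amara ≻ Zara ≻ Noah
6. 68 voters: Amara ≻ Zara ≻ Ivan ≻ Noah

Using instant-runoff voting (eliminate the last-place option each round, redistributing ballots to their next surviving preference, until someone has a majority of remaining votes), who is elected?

Zara

Round 1: Amara 68, Zara 236, Ivan 262, Noah 394. Eliminate Amara.
Round 2: Zara 304, Ivan 262, Noah 394. Eliminate Ivan.
Round 3: Zara 488, Noah 472. Zara has a majority.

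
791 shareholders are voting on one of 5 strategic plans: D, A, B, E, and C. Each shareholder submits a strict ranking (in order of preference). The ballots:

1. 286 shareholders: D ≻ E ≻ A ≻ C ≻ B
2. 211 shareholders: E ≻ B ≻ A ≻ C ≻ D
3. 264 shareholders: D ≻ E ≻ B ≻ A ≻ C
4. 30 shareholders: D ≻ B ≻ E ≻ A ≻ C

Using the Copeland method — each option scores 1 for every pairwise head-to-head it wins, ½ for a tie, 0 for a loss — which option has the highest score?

D

D: beats A, B, E, and C → score 4.
A: beats C; loses to D, B, and E → score 1.
B: beats A and C; loses to D and E → score 2.
E: beats A, B, and C; loses to D → score 3.
C: loses to D, A, B, and E → score 0.
D has the best pairwise record.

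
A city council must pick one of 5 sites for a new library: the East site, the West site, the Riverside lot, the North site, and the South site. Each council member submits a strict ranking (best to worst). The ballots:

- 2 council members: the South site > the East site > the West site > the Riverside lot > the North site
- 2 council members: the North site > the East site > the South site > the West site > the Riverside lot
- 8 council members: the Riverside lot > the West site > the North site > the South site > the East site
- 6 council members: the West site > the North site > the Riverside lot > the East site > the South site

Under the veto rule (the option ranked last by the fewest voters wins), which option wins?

Last-place votes: the East site 8, the West site 0, the Riverside lot 2, the North site 2, the South site 6.
the West site is ranked last by the fewest voters, so the West site wins.

the West site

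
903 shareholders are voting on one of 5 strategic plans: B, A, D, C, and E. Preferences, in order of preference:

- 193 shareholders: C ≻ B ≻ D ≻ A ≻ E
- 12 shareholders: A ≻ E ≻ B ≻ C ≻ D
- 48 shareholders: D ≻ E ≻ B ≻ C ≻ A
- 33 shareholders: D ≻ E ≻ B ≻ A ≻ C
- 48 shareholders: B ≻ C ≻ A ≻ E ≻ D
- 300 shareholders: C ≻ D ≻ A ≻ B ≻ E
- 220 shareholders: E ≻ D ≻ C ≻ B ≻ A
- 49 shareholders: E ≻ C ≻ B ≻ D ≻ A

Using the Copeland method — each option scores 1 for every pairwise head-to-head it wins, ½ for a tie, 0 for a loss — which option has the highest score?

C

B: beats A and E; loses to D and C → score 2.
A: beats E; loses to B, D, and C → score 1.
D: beats B, A, and E; loses to C → score 3.
C: beats B, A, D, and E → score 4.
E: loses to B, A, D, and C → score 0.
C has the best pairwise record.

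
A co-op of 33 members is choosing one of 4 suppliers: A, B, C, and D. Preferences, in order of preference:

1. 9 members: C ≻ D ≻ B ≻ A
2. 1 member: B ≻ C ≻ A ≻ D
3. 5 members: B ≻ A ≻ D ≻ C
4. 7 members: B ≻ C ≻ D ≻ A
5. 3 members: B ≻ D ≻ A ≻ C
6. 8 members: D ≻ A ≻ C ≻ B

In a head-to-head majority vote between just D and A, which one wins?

D

Voters preferring D to A: 27; preferring A to D: 6.
D wins the head-to-head.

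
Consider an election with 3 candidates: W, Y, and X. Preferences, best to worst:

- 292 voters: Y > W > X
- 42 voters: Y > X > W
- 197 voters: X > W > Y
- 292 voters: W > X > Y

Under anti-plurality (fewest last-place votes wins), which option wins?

Last-place votes: W 42, Y 489, X 292.
W is ranked last by the fewest voters, so W wins.

W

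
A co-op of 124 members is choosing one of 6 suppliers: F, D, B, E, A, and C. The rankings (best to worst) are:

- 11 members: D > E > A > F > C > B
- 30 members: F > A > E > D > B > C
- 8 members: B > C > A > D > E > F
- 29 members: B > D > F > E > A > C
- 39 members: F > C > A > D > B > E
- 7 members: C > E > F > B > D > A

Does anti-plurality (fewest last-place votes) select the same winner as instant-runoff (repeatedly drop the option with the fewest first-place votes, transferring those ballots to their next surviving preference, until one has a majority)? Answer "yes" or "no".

no

Anti-plurality — last-place votes: F 8, D 0, B 11, E 39, A 7, C 59. Winner: D.
Instant-runoff — R1 F 69, D 11, B 37, E 0, A 0, C 7 (F winner). Winner: F.
The two methods disagree.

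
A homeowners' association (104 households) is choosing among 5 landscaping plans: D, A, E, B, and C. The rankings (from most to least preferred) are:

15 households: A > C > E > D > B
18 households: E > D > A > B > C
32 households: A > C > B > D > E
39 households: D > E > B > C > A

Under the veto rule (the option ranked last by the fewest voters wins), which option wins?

D

Last-place votes: D 0, A 39, E 32, B 15, C 18.
D is ranked last by the fewest voters, so D wins.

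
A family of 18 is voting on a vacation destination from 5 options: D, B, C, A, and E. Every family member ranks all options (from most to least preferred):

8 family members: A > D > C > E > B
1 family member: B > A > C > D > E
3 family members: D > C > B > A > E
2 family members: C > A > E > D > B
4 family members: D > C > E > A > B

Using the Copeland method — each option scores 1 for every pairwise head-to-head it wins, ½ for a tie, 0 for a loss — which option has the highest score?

A

D: beats B, C, and E; loses to A → score 3.
B: loses to D, C, A, and E → score 0.
C: beats B and E; ties A; loses to D → score 2.5.
A: beats D, B, and E; ties C → score 3.5.
E: beats B; loses to D, C, and A → score 1.
A has the best pairwise record.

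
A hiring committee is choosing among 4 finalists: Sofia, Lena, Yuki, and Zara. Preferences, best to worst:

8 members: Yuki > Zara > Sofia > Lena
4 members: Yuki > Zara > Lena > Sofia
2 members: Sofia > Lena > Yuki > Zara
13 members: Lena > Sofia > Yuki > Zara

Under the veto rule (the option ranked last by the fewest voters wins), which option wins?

Yuki

Last-place votes: Sofia 4, Lena 8, Yuki 0, Zara 15.
Yuki is ranked last by the fewest voters, so Yuki wins.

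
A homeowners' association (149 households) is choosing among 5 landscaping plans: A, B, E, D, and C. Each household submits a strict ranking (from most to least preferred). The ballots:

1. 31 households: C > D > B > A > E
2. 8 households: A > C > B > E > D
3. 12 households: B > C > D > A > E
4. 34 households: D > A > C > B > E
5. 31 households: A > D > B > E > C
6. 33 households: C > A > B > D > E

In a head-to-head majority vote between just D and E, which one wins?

D

Voters preferring D to E: 141; preferring E to D: 8.
D wins the head-to-head.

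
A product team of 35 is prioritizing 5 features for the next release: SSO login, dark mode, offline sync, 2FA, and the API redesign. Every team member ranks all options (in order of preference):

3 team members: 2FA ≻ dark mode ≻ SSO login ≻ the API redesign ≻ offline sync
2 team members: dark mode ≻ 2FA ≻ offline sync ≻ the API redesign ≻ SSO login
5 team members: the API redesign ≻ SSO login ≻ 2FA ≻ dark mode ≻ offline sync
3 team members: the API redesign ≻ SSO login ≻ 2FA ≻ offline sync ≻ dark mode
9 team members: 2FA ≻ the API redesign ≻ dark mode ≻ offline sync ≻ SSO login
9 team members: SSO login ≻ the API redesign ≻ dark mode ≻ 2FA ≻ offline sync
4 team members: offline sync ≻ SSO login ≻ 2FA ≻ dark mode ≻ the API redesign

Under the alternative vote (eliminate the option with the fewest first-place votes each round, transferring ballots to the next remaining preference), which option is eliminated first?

dark mode

Round 1: SSO login 9, dark mode 2, offline sync 4, 2FA 12, the API redesign 8. Eliminate dark mode.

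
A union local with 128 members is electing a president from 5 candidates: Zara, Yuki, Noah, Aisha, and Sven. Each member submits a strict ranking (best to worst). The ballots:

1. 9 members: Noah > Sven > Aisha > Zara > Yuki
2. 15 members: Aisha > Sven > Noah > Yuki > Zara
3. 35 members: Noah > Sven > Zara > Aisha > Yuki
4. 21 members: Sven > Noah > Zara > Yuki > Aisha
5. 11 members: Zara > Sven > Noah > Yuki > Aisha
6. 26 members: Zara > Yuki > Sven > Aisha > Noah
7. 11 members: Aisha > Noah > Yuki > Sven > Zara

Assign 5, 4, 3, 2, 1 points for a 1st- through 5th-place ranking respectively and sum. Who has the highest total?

Sven

Zara: 9·2 + 15·1 + 35·3 + 21·3 + 11·5 + 26·5 + 11·1 = 397
Yuki: 9·1 + 15·2 + 35·1 + 21·2 + 11·2 + 26·4 + 11·3 = 275
Noah: 9·5 + 15·3 + 35·5 + 21·4 + 11·3 + 26·1 + 11·4 = 452
Aisha: 9·3 + 15·5 + 35·2 + 21·1 + 11·1 + 26·2 + 11·5 = 311
Sven: 9·4 + 15·4 + 35·4 + 21·5 + 11·4 + 26·3 + 11·2 = 485
Sven has the highest Borda score (485).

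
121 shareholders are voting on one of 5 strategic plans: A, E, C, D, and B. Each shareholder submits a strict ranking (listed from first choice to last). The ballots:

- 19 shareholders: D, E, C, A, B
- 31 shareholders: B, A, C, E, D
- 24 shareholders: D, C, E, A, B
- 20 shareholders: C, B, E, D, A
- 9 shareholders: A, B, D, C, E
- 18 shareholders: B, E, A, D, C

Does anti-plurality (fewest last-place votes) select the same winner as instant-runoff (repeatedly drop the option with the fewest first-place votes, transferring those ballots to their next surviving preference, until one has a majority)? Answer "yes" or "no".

Anti-plurality — last-place votes: A 20, E 9, C 18, D 31, B 43. Winner: E.
Instant-runoff — R1 A 9, E 0, C 20, D 43, B 49 (E out); R2 A 9, C 20, D 43, B 49 (A out); R3 C 20, D 43, B 58 (C out); R4 D 43, B 78 (B winner). Winner: B.
The two methods disagree.

no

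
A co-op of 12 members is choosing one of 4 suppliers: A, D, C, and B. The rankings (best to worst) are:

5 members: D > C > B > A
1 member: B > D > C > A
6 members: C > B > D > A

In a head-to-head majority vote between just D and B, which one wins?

Voters preferring D to B: 5; preferring B to D: 7.
B wins the head-to-head.

B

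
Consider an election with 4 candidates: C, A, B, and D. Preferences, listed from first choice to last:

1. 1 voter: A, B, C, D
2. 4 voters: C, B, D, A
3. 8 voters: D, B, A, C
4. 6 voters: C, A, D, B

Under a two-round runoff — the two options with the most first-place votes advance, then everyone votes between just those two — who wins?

Round 1 first-place votes: C 10, A 1, B 0, D 8.
C and D advance.
Runoff: C is preferred to D by 11 voters; D by 8.
C wins the runoff.

C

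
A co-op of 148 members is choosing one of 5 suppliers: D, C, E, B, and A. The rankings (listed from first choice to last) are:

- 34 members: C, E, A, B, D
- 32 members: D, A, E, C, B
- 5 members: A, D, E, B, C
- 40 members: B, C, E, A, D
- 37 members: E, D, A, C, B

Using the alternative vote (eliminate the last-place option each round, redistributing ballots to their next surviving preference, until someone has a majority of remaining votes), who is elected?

E

Round 1: D 32, C 34, E 37, B 40, A 5. Eliminate A.
Round 2: D 37, C 34, E 37, B 40. Eliminate C.
Round 3: D 37, E 71, B 40. Eliminate D.
Round 4: E 108, B 40. E has a majority.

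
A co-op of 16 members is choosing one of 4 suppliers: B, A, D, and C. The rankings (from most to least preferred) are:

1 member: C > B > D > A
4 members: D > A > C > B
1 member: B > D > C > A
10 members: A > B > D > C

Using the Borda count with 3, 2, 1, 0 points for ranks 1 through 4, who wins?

A

B: 1·2 + 4·0 + 1·3 + 10·2 = 25
A: 1·0 + 4·2 + 1·0 + 10·3 = 38
D: 1·1 + 4·3 + 1·2 + 10·1 = 25
C: 1·3 + 4·1 + 1·1 + 10·0 = 8
A has the highest Borda score (38).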